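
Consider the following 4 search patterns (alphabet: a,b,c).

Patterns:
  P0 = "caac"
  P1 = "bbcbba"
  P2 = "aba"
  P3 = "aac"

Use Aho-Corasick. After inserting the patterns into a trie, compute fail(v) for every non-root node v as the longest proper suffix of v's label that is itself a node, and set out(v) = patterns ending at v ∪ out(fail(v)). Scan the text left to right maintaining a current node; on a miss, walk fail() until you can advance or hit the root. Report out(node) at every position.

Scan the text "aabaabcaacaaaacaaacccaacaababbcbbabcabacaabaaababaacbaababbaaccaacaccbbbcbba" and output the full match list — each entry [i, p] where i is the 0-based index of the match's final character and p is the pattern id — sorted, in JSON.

Build:
Trie (insert patterns):
  0='ε' goto a→11 b→5 c→1
  1='c' goto a→2
  2='ca' goto a→3
  3='caa' goto c→4
  4='caac' goto ·  [P0 ends]
  5='b' goto b→6
  6='bb' goto c→7
  7='bbc' goto b→8
  8='bbcb' goto b→9
  9='bbcbb' goto a→10
  10='bbcbba' goto ·  [P1 ends]
  11='a' goto a→14 b→12
  12='ab' goto a→13
  13='aba' goto ·  [P2 ends]
  14='aa' goto c→15
  15='aac' goto ·  [P3 ends]

Failure links (BFS by depth):
  n1('c'): parent n0 fail=0; on 'c' 0 → fail=0;  out ∅∪∅=∅
  n5('b'): parent n0 fail=0; on 'b' 0 → fail=0;  out ∅∪∅=∅
  n11('a'): parent n0 fail=0; on 'a' 0 → fail=0;  out ∅∪∅=∅
  n2('ca'): parent n1 fail=0; on 'a' 0 → fail=11;  out ∅∪∅=∅
  n6('bb'): parent n5 fail=0; on 'b' 0 → fail=5;  out ∅∪∅=∅
  n12('ab'): parent n11 fail=0; on 'b' 0 → fail=5;  out ∅∪∅=∅
  n14('aa'): parent n11 fail=0; on 'a' 0 → fail=11;  out ∅∪∅=∅
  n3('caa'): parent n2 fail=11; on 'a' 11 → fail=14;  out ∅∪∅=∅
  n7('bbc'): parent n6 fail=5; on 'c' 5→0 → fail=1;  out ∅∪∅=∅
  n13('aba'): parent n12 fail=5; on 'a' 5→0 → fail=11;  out {2}∪∅={2}
  n15('aac'): parent n14 fail=11; on 'c' 11→0 → fail=1;  out {3}∪∅={3}
  n4('caac'): parent n3 fail=14; on 'c' 14 → fail=15;  out {0}∪{3}={0,3}
  n8('bbcb'): parent n7 fail=1; on 'b' 1→0 → fail=5;  out ∅∪∅=∅
  n9('bbcbb'): parent n8 fail=5; on 'b' 5 → fail=6;  out ∅∪∅=∅
  n10('bbcbba'): parent n9 fail=6; on 'a' 6→5→0 → fail=11;  out {1}∪∅={1}

Text stream:
pos 0 'a': at 11
pos 1 'a': at 14
pos 2 'b': at 12 (via fail)
pos 3 'a': at 13  → match P2@[1:3]
pos 4 'a': at 14 (via fail)
pos 5 'b': at 12 (via fail)
pos 6 'c': at 1 (via fail)
pos 7 'a': at 2
pos 8 'a': at 3
pos 9 'c': at 4  → match P0@[6:9],P3@[7:9]
pos 10 'a': at 2 (via fail)
pos 11 'a': at 3
pos 12 'a': at 14 (via fail)
pos 13 'a': at 14 (via fail)
pos 14 'c': at 15  → match P3@[12:14]
pos 15 'a': at 2 (via fail)
pos 16 'a': at 3
pos 17 'a': at 14 (via fail)
pos 18 'c': at 15  → match P3@[16:18]
pos 19 'c': at 1 (via fail)
pos 20 'c': at 1 (via fail)
pos 21 'a': at 2
pos 22 'a': at 3
pos 23 'c': at 4  → match P0@[20:23],P3@[21:23]
pos 24 'a': at 2 (via fail)
pos 25 'a': at 3
pos 26 'b': at 12 (via fail)
pos 27 'a': at 13  → match P2@[25:27]
pos 28 'b': at 12 (via fail)
pos 29 'b': at 6 (via fail)
pos 30 'c': at 7
pos 31 'b': at 8
pos 32 'b': at 9
pos 33 'a': at 10  → match P1@[28:33]
pos 34 'b': at 12 (via fail)
pos 35 'c': at 1 (via fail)
pos 36 'a': at 2
pos 37 'b': at 12 (via fail)
pos 38 'a': at 13  → match P2@[36:38]
pos 39 'c': at 1 (via fail)
pos 40 'a': at 2
pos 41 'a': at 3
pos 42 'b': at 12 (via fail)
pos 43 'a': at 13  → match P2@[41:43]
pos 44 'a': at 14 (via fail)
pos 45 'a': at 14 (via fail)
pos 46 'b': at 12 (via fail)
pos 47 'a': at 13  → match P2@[45:47]
pos 48 'b': at 12 (via fail)
pos 49 'a': at 13  → match P2@[47:49]
pos 50 'a': at 14 (via fail)
pos 51 'c': at 15  → match P3@[49:51]
pos 52 'b': at 5 (via fail)
pos 53 'a': at 11 (via fail)
pos 54 'a': at 14
pos 55 'b': at 12 (via fail)
pos 56 'a': at 13  → match P2@[54:56]
pos 57 'b': at 12 (via fail)
pos 58 'b': at 6 (via fail)
pos 59 'a': at 11 (via fail)
pos 60 'a': at 14
pos 61 'c': at 15  → match P3@[59:61]
pos 62 'c': at 1 (via fail)
pos 63 'a': at 2
pos 64 'a': at 3
pos 65 'c': at 4  → match P0@[62:65],P3@[63:65]
pos 66 'a': at 2 (via fail)
pos 67 'c': at 1 (via fail)
pos 68 'c': at 1 (via fail)
pos 69 'b': at 5 (via fail)
pos 70 'b': at 6
pos 71 'b': at 6 (via fail)
pos 72 'c': at 7
pos 73 'b': at 8
pos 74 'b': at 9
pos 75 'a': at 10  → match P1@[70:75]

All matches (sorted): [[3,2],[9,0],[9,3],[14,3],[18,3],[23,0],[23,3],[27,2],[33,1],[38,2],[43,2],[47,2],[49,2],[51,3],[56,2],[61,3],[65,0],[65,3],[75,1]]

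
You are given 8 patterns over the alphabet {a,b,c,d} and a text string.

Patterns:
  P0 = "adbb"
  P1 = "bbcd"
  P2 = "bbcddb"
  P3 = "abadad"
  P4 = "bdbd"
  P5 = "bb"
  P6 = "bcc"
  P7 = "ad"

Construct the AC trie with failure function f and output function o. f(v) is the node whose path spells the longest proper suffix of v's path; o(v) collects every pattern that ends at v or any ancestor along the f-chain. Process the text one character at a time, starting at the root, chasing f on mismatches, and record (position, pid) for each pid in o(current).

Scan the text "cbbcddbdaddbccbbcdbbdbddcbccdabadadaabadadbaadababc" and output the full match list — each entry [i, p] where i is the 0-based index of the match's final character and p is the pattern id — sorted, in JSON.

Build automaton:
Trie (insert patterns):
  n0 'ε': a→1 b→5
  n1 'a': b→11 d→2
  n2 'ad': b→3  ←P7
  n3 'adb': b→4
  n4 'adbb': ·  ←P0
  n5 'b': b→6 c→19 d→16
  n6 'bb': c→7  ←P5
  n7 'bbc': d→8
  n8 'bbcd': d→9  ←P1
  n9 'bbcdd': b→10
  n10 'bbcddb': ·  ←P2
  n11 'ab': a→12
  n12 'aba': d→13
  n13 'abad': a→14
  n14 'abada': d→15
  n15 'abadad': ·  ←P3
  n16 'bd': b→17
  n17 'bdb': d→18
  n18 'bdbd': ·  ←P4
  n19 'bc': c→20
  n20 'bcc': ·  ←P6

Failure links (BFS by depth):
  n1('a'): parent n0 fail=0; on 'a' 0 → fail=0;  out ∅∪∅=∅
  n5('b'): parent n0 fail=0; on 'b' 0 → fail=0;  out ∅∪∅=∅
  n2('ad'): parent n1 fail=0; on 'd' 0 → fail=0;  out {7}∪∅={7}
  n6('bb'): parent n5 fail=0; on 'b' 0 → fail=5;  out {5}∪∅={5}
  n11('ab'): parent n1 fail=0; on 'b' 0 → fail=5;  out ∅∪∅=∅
  n16('bd'): parent n5 fail=0; on 'd' 0 → fail=0;  out ∅∪∅=∅
  n19('bc'): parent n5 fail=0; on 'c' 0 → fail=0;  out ∅∪∅=∅
  n3('adb'): parent n2 fail=0; on 'b' 0 → fail=5;  out ∅∪∅=∅
  n7('bbc'): parent n6 fail=5; on 'c' 5 → fail=19;  out ∅∪∅=∅
  n12('aba'): parent n11 fail=5; on 'a' 5→0 → fail=1;  out ∅∪∅=∅
  n17('bdb'): parent n16 fail=0; on 'b' 0 → fail=5;  out ∅∪∅=∅
  n20('bcc'): parent n19 fail=0; on 'c' 0 → fail=0;  out {6}∪∅={6}
  n4('adbb'): parent n3 fail=5; on 'b' 5 → fail=6;  out {0}∪{5}={0,5}
  n8('bbcd'): parent n7 fail=19; on 'd' 19→0 → fail=0;  out {1}∪∅={1}
  n13('abad'): parent n12 fail=1; on 'd' 1 → fail=2;  out ∅∪{7}={7}
  n18('bdbd'): parent n17 fail=5; on 'd' 5 → fail=16;  out {4}∪∅={4}
  n9('bbcdd'): parent n8 fail=0; on 'd' 0 → fail=0;  out ∅∪∅=∅
  n14('abada'): parent n13 fail=2; on 'a' 2→0 → fail=1;  out ∅∪∅=∅
  n10('bbcddb'): parent n9 fail=0; on 'b' 0 → fail=5;  out {2}∪∅={2}
  n15('abadad'): parent n14 fail=1; on 'd' 1 → fail=2;  out {3}∪{7}={3,7}

Scan:
[0] read 'c'  n0⇒n0
[1] read 'b'  n0⇒n5
[2] read 'b'  n5⇒n6  ** P5@[1:2]
[3] read 'c'  n6⇒n7
[4] read 'd'  n7⇒n8  ** P1@[1:4]
[5] read 'd'  n8⇒n9
[6] read 'b'  n9⇒n10  ** P2@[1:6]
[7] read 'd'  n10⇒n16 ·f
[8] read 'a'  n16⇒n1 ·f
[9] read 'd'  n1⇒n2  ** P7@[8:9]
[10] read 'd'  n2⇒n0 ·f
[11] read 'b'  n0⇒n5
[12] read 'c'  n5⇒n19
[13] read 'c'  n19⇒n20  ** P6@[11:13]
[14] read 'b'  n20⇒n5 ·f
[15] read 'b'  n5⇒n6  ** P5@[14:15]
[16] read 'c'  n6⇒n7
[17] read 'd'  n7⇒n8  ** P1@[14:17]
[18] read 'b'  n8⇒n5 ·f
[19] read 'b'  n5⇒n6  ** P5@[18:19]
[20] read 'd'  n6⇒n16 ·f
[21] read 'b'  n16⇒n17
[22] read 'd'  n17⇒n18  ** P4@[19:22]
[23] read 'd'  n18⇒n0 ·f
[24] read 'c'  n0⇒n0
[25] read 'b'  n0⇒n5
[26] read 'c'  n5⇒n19
[27] read 'c'  n19⇒n20  ** P6@[25:27]
[28] read 'd'  n20⇒n0 ·f
[29] read 'a'  n0⇒n1
[30] read 'b'  n1⇒n11
[31] read 'a'  n11⇒n12
[32] read 'd'  n12⇒n13  ** P7@[31:32]
[33] read 'a'  n13⇒n14
[34] read 'd'  n14⇒n15  ** P3@[29:34],P7@[33:34]
[35] read 'a'  n15⇒n1 ·f
[36] read 'a'  n1⇒n1 ·f
[37] read 'b'  n1⇒n11
[38] read 'a'  n11⇒n12
[39] read 'd'  n12⇒n13  ** P7@[38:39]
[40] read 'a'  n13⇒n14
[41] read 'd'  n14⇒n15  ** P3@[36:41],P7@[40:41]
[42] read 'b'  n15⇒n3 ·f
[43] read 'a'  n3⇒n1 ·f
[44] read 'a'  n1⇒n1 ·f
[45] read 'd'  n1⇒n2  ** P7@[44:45]
[46] read 'a'  n2⇒n1 ·f
[47] read 'b'  n1⇒n11
[48] read 'a'  n11⇒n12
[49] read 'b'  n12⇒n11 ·f
[50] read 'c'  n11⇒n19 ·f

All matches (sorted): [[2,5],[4,1],[6,2],[9,7],[13,6],[15,5],[17,1],[19,5],[22,4],[27,6],[32,7],[34,3],[34,7],[39,7],[41,3],[41,7],[45,7]]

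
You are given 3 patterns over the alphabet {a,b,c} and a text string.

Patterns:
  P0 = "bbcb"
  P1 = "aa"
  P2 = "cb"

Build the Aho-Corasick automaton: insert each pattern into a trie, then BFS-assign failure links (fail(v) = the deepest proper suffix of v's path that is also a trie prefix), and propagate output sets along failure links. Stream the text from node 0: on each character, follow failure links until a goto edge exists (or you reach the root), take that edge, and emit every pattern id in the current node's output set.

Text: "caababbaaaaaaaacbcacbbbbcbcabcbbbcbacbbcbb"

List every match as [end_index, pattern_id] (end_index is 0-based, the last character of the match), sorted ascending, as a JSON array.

Build automaton:
Trie (insert patterns):
  0='ε' goto a→5 b→1 c→7
  1='b' goto b→2
  2='bb' goto c→3
  3='bbc' goto b→4
  4='bbcb' goto ·  ←P0
  5='a' goto a→6
  6='aa' goto ·  ←P1
  7='c' goto b→8
  8='cb' goto ·  ←P2

Failure links (BFS by depth):
  fail(1) 'b': from fail(0)=0 chase 'b': 0 ⇒ 0;  out=∅∪out(0)=∅
  fail(5) 'a': from fail(0)=0 chase 'a': 0 ⇒ 0;  out=∅∪out(0)=∅
  fail(7) 'c': from fail(0)=0 chase 'c': 0 ⇒ 0;  out=∅∪out(0)=∅
  fail(2) 'bb': from fail(1)=0 chase 'b': 0 ⇒ 1;  out=∅∪out(1)=∅
  fail(6) 'aa': from fail(5)=0 chase 'a': 0 ⇒ 5;  out={1}∪out(5)={1}
  fail(8) 'cb': from fail(7)=0 chase 'b': 0 ⇒ 1;  out={2}∪out(1)={2}
  fail(3) 'bbc': from fail(2)=1 chase 'c': 1→0 ⇒ 7;  out=∅∪out(7)=∅
  fail(4) 'bbcb': from fail(3)=7 chase 'b': 7 ⇒ 8;  out={0}∪out(8)={0,2}

Scan:
pos 0 'c': at 7
pos 1 'a': at 5 (fail-walked)
pos 2 'a': at 6  ** P1@[1:2]
pos 3 'b': at 1 (fail-walked)
pos 4 'a': at 5 (fail-walked)
pos 5 'b': at 1 (fail-walked)
pos 6 'b': at 2
pos 7 'a': at 5 (fail-walked)
pos 8 'a': at 6  ** P1@[7:8]
pos 9 'a': at 6 (fail-walked)  ** P1@[8:9]
pos 10 'a': at 6 (fail-walked)  ** P1@[9:10]
pos 11 'a': at 6 (fail-walked)  ** P1@[10:11]
pos 12 'a': at 6 (fail-walked)  ** P1@[11:12]
pos 13 'a': at 6 (fail-walked)  ** P1@[12:13]
pos 14 'a': at 6 (fail-walked)  ** P1@[13:14]
pos 15 'c': at 7 (fail-walked)
pos 16 'b': at 8  ** P2@[15:16]
pos 17 'c': at 7 (fail-walked)
pos 18 'a': at 5 (fail-walked)
pos 19 'c': at 7 (fail-walked)
pos 20 'b': at 8  ** P2@[19:20]
pos 21 'b': at 2 (fail-walked)
pos 22 'b': at 2 (fail-walked)
pos 23 'b': at 2 (fail-walked)
pos 24 'c': at 3
pos 25 'b': at 4  ** P0@[22:25],P2@[24:25]
pos 26 'c': at 7 (fail-walked)
pos 27 'a': at 5 (fail-walked)
pos 28 'b': at 1 (fail-walked)
pos 29 'c': at 7 (fail-walked)
pos 30 'b': at 8  ** P2@[29:30]
pos 31 'b': at 2 (fail-walked)
pos 32 'b': at 2 (fail-walked)
pos 33 'c': at 3
pos 34 'b': at 4  ** P0@[31:34],P2@[33:34]
pos 35 'a': at 5 (fail-walked)
pos 36 'c': at 7 (fail-walked)
pos 37 'b': at 8  ** P2@[36:37]
pos 38 'b': at 2 (fail-walked)
pos 39 'c': at 3
pos 40 'b': at 4  ** P0@[37:40],P2@[39:40]
pos 41 'b': at 2 (fail-walked)

Result: [[2,1],[8,1],[9,1],[10,1],[11,1],[12,1],[13,1],[14,1],[16,2],[20,2],[25,0],[25,2],[30,2],[34,0],[34,2],[37,2],[40,0],[40,2]]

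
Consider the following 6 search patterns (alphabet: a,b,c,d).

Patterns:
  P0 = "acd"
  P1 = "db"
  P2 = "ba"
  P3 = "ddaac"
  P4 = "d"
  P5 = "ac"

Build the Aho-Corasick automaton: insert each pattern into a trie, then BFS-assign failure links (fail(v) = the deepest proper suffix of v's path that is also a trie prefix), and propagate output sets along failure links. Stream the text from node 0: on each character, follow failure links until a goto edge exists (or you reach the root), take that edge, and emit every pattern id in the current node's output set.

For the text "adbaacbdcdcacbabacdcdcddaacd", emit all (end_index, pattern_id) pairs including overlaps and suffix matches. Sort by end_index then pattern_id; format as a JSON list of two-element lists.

Build:
Trie nodes:
  0='ε' goto a→1 b→6 d→4
  1='a' goto c→2
  2='ac' goto d→3  [P5 ends]
  3='acd' goto ·  [P0 ends]
  4='d' goto b→5 d→8  [P4 ends]
  5='db' goto ·  [P1 ends]
  6='b' goto a→7
  7='ba' goto ·  [P2 ends]
  8='dd' goto a→9
  9='dda' goto a→10
  10='ddaa' goto c→11
  11='ddaac' goto ·  [P3 ends]

BFS fail/out derivation:
  n1('a'): parent n0 fail=0; on 'a' 0 → fail=0;  out ∅∪∅=∅
  n4('d'): parent n0 fail=0; on 'd' 0 → fail=0;  out {4}∪∅={4}
  n6('b'): parent n0 fail=0; on 'b' 0 → fail=0;  out ∅∪∅=∅
  n2('ac'): parent n1 fail=0; on 'c' 0 → fail=0;  out {5}∪∅={5}
  n5('db'): parent n4 fail=0; on 'b' 0 → fail=6;  out {1}∪∅={1}
  n7('ba'): parent n6 fail=0; on 'a' 0 → fail=1;  out {2}∪∅={2}
  n8('dd'): parent n4 fail=0; on 'd' 0 → fail=4;  out ∅∪{4}={4}
  n3('acd'): parent n2 fail=0; on 'd' 0 → fail=4;  out {0}∪{4}={0,4}
  n9('dda'): parent n8 fail=4; on 'a' 4→0 → fail=1;  out ∅∪∅=∅
  n10('ddaa'): parent n9 fail=1; on 'a' 1→0 → fail=1;  out ∅∪∅=∅
  n11('ddaac'): parent n10 fail=1; on 'c' 1 → fail=2;  out {3}∪{5}={3,5}

Scan:
[0] read 'a'  n0⇒n1
[1] read 'd'  n1⇒n4 (fail-walked)  emit P4@[1:1]
[2] read 'b'  n4⇒n5  emit P1@[1:2]
[3] read 'a'  n5⇒n7 (fail-walked)  emit P2@[2:3]
[4] read 'a'  n7⇒n1 (fail-walked)
[5] read 'c'  n1⇒n2  emit P5@[4:5]
[6] read 'b'  n2⇒n6 (fail-walked)
[7] read 'd'  n6⇒n4 (fail-walked)  emit P4@[7:7]
[8] read 'c'  n4⇒n0 (fail-walked)
[9] read 'd'  n0⇒n4  emit P4@[9:9]
[10] read 'c'  n4⇒n0 (fail-walked)
[11] read 'a'  n0⇒n1
[12] read 'c'  n1⇒n2  emit P5@[11:12]
[13] read 'b'  n2⇒n6 (fail-walked)
[14] read 'a'  n6⇒n7  emit P2@[13:14]
[15] read 'b'  n7⇒n6 (fail-walked)
[16] read 'a'  n6⇒n7  emit P2@[15:16]
[17] read 'c'  n7⇒n2 (fail-walked)  emit P5@[16:17]
[18] read 'd'  n2⇒n3  emit P0@[16:18],P4@[18:18]
[19] read 'c'  n3⇒n0 (fail-walked)
[20] read 'd'  n0⇒n4  emit P4@[20:20]
[21] read 'c'  n4⇒n0 (fail-walked)
[22] read 'd'  n0⇒n4  emit P4@[22:22]
[23] read 'd'  n4⇒n8  emit P4@[23:23]
[24] read 'a'  n8⇒n9
[25] read 'a'  n9⇒n10
[26] read 'c'  n10⇒n11  emit P3@[22:26],P5@[25:26]
[27] read 'd'  n11⇒n3 (fail-walked)  emit P0@[25:27],P4@[27:27]

All matches (sorted): [[1,4],[2,1],[3,2],[5,5],[7,4],[9,4],[12,5],[14,2],[16,2],[17,5],[18,0],[18,4],[20,4],[22,4],[23,4],[26,3],[26,5],[27,0],[27,4]]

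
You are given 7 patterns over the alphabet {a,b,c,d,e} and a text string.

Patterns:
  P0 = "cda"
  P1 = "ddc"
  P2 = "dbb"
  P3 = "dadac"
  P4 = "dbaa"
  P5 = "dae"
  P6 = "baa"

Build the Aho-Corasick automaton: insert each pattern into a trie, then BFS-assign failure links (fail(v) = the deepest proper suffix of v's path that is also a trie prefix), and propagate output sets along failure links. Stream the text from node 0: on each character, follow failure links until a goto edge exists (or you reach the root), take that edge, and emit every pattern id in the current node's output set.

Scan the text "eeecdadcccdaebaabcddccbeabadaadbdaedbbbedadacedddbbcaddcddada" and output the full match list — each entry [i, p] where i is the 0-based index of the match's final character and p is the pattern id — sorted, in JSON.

Build automaton:
Trie (insert patterns):
  n0 'ε': b→16 c→1 d→4
  n1 'c': d→2
  n2 'cd': a→3
  n3 'cda': ·  ←P0
  n4 'd': a→9 b→7 d→5
  n5 'dd': c→6
  n6 'ddc': ·  ←P1
  n7 'db': a→13 b→8
  n8 'dbb': ·  ←P2
  n9 'da': d→10 e→15
  n10 'dad': a→11
  n11 'dada': c→12
  n12 'dadac': ·  ←P3
  n13 'dba': a→14
  n14 'dbaa': ·  ←P4
  n15 'dae': ·  ←P5
  n16 'b': a→17
  n17 'ba': a→18
  n18 'baa': ·  ←P6

Failure links (BFS by depth):
  fail(1) 'c': from fail(0)=0 chase 'c': 0 ⇒ 0;  out=∅∪out(0)=∅
  fail(4) 'd': from fail(0)=0 chase 'd': 0 ⇒ 0;  out=∅∪out(0)=∅
  fail(16) 'b': from fail(0)=0 chase 'b': 0 ⇒ 0;  out=∅∪out(0)=∅
  fail(2) 'cd': from fail(1)=0 chase 'd': 0 ⇒ 4;  out=∅∪out(4)=∅
  fail(5) 'dd': from fail(4)=0 chase 'd': 0 ⇒ 4;  out=∅∪out(4)=∅
  fail(7) 'db': from fail(4)=0 chase 'b': 0 ⇒ 16;  out=∅∪out(16)=∅
  fail(9) 'da': from fail(4)=0 chase 'a': 0 ⇒ 0;  out=∅∪out(0)=∅
  fail(17) 'ba': from fail(16)=0 chase 'a': 0 ⇒ 0;  out=∅∪out(0)=∅
  fail(3) 'cda': from fail(2)=4 chase 'a': 4 ⇒ 9;  out={0}∪out(9)={0}
  fail(6) 'ddc': from fail(5)=4 chase 'c': 4→0 ⇒ 1;  out={1}∪out(1)={1}
  fail(8) 'dbb': from fail(7)=16 chase 'b': 16→0 ⇒ 16;  out={2}∪out(16)={2}
  fail(10) 'dad': from fail(9)=0 chase 'd': 0 ⇒ 4;  out=∅∪out(4)=∅
  fail(13) 'dba': from fail(7)=16 chase 'a': 16 ⇒ 17;  out=∅∪out(17)=∅
  fail(15) 'dae': from fail(9)=0 chase 'e': 0 ⇒ 0;  out={5}∪out(0)={5}
  fail(18) 'baa': from fail(17)=0 chase 'a': 0 ⇒ 0;  out={6}∪out(0)={6}
  fail(11) 'dada': from fail(10)=4 chase 'a': 4 ⇒ 9;  out=∅∪out(9)=∅
  fail(14) 'dbaa': from fail(13)=17 chase 'a': 17 ⇒ 18;  out={4}∪out(18)={4,6}
  fail(12) 'dadac': from fail(11)=9 chase 'c': 9→0 ⇒ 1;  out={3}∪out(1)={3}

Scan:
[0] read 'e'  n0⇒n0
[1] read 'e'  n0⇒n0
[2] read 'e'  n0⇒n0
[3] read 'c'  n0⇒n1
[4] read 'd'  n1⇒n2
[5] read 'a'  n2⇒n3  ** P0@[3:5]
[6] read 'd'  n3⇒n10 (via fail)
[7] read 'c'  n10⇒n1 (via fail)
[8] read 'c'  n1⇒n1 (via fail)
[9] read 'c'  n1⇒n1 (via fail)
[10] read 'd'  n1⇒n2
[11] read 'a'  n2⇒n3  ** P0@[9:11]
[12] read 'e'  n3⇒n15 (via fail)  ** P5@[10:12]
[13] read 'b'  n15⇒n16 (via fail)
[14] read 'a'  n16⇒n17
[15] read 'a'  n17⇒n18  ** P6@[13:15]
[16] read 'b'  n18⇒n16 (via fail)
[17] read 'c'  n16⇒n1 (via fail)
[18] read 'd'  n1⇒n2
[19] read 'd'  n2⇒n5 (via fail)
[20] read 'c'  n5⇒n6  ** P1@[18:20]
[21] read 'c'  n6⇒n1 (via fail)
[22] read 'b'  n1⇒n16 (via fail)
[23] read 'e'  n16⇒n0 (via fail)
[24] read 'a'  n0⇒n0
[25] read 'b'  n0⇒n16
[26] read 'a'  n16⇒n17
[27] read 'd'  n17⇒n4 (via fail)
[28] read 'a'  n4⇒n9
[29] read 'a'  n9⇒n0 (via fail)
[30] read 'd'  n0⇒n4
[31] read 'b'  n4⇒n7
[32] read 'd'  n7⇒n4 (via fail)
[33] read 'a'  n4⇒n9
[34] read 'e'  n9⇒n15  ** P5@[32:34]
[35] read 'd'  n15⇒n4 (via fail)
[36] read 'b'  n4⇒n7
[37] read 'b'  n7⇒n8  ** P2@[35:37]
[38] read 'b'  n8⇒n16 (via fail)
[39] read 'e'  n16⇒n0 (via fail)
[40] read 'd'  n0⇒n4
[41] read 'a'  n4⇒n9
[42] read 'd'  n9⇒n10
[43] read 'a'  n10⇒n11
[44] read 'c'  n11⇒n12  ** P3@[40:44]
[45] read 'e'  n12⇒n0 (via fail)
[46] read 'd'  n0⇒n4
[47] read 'd'  n4⇒n5
[48] read 'd'  n5⇒n5 (via fail)
[49] read 'b'  n5⇒n7 (via fail)
[50] read 'b'  n7⇒n8  ** P2@[48:50]
[51] read 'c'  n8⇒n1 (via fail)
[52] read 'a'  n1⇒n0 (via fail)
[53] read 'd'  n0⇒n4
[54] read 'd'  n4⇒n5
[55] read 'c'  n5⇒n6  ** P1@[53:55]
[56] read 'd'  n6⇒n2 (via fail)
[57] read 'd'  n2⇒n5 (via fail)
[58] read 'a'  n5⇒n9 (via fail)
[59] read 'd'  n9⇒n10
[60] read 'a'  n10⇒n11

Matches: [[5,0],[11,0],[12,5],[15,6],[20,1],[34,5],[37,2],[44,3],[50,2],[55,1]]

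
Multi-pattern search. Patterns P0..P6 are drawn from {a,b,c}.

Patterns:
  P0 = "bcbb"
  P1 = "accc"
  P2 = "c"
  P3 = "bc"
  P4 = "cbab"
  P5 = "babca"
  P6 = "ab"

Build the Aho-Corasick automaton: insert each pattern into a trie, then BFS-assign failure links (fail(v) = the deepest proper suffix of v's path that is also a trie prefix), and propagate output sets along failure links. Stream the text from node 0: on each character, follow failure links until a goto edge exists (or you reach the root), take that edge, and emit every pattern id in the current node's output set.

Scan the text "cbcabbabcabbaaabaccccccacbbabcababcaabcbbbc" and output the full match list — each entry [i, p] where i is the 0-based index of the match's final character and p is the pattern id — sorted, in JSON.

Build:
Trie nodes:
  n0 'ε': a→5 b→1 c→9
  n1 'b': a→13 c→2
  n2 'bc': b→3  [P3 ends]
  n3 'bcb': b→4
  n4 'bcbb': ·  [P0 ends]
  n5 'a': b→17 c→6
  n6 'ac': c→7
  n7 'acc': c→8
  n8 'accc': ·  [P1 ends]
  n9 'c': b→10  [P2 ends]
  n10 'cb': a→11
  n11 'cba': b→12
  n12 'cbab': ·  [P4 ends]
  n13 'ba': b→14
  n14 'bab': c→15
  n15 'babc': a→16
  n16 'babca': ·  [P5 ends]
  n17 'ab': ·  [P6 ends]

BFS fail/out derivation:
  fail(1) 'b': from fail(0)=0 chase 'b': 0 ⇒ 0;  out=∅∪out(0)=∅
  fail(5) 'a': from fail(0)=0 chase 'a': 0 ⇒ 0;  out=∅∪out(0)=∅
  fail(9) 'c': from fail(0)=0 chase 'c': 0 ⇒ 0;  out={2}∪out(0)={2}
  fail(2) 'bc': from fail(1)=0 chase 'c': 0 ⇒ 9;  out={3}∪out(9)={2,3}
  fail(6) 'ac': from fail(5)=0 chase 'c': 0 ⇒ 9;  out=∅∪out(9)={2}
  fail(10) 'cb': from fail(9)=0 chase 'b': 0 ⇒ 1;  out=∅∪out(1)=∅
  fail(13) 'ba': from fail(1)=0 chase 'a': 0 ⇒ 5;  out=∅∪out(5)=∅
  fail(17) 'ab': from fail(5)=0 chase 'b': 0 ⇒ 1;  out={6}∪out(1)={6}
  fail(3) 'bcb': from fail(2)=9 chase 'b': 9 ⇒ 10;  out=∅∪out(10)=∅
  fail(7) 'acc': from fail(6)=9 chase 'c': 9→0 ⇒ 9;  out=∅∪out(9)={2}
  fail(11) 'cba': from fail(10)=1 chase 'a': 1 ⇒ 13;  out=∅∪out(13)=∅
  fail(14) 'bab': from fail(13)=5 chase 'b': 5 ⇒ 17;  out=∅∪out(17)={6}
  fail(4) 'bcbb': from fail(3)=10 chase 'b': 10→1→0 ⇒ 1;  out={0}∪out(1)={0}
  fail(8) 'accc': from fail(7)=9 chase 'c': 9→0 ⇒ 9;  out={1}∪out(9)={1,2}
  fail(12) 'cbab': from fail(11)=13 chase 'b': 13 ⇒ 14;  out={4}∪out(14)={4,6}
  fail(15) 'babc': from fail(14)=17 chase 'c': 17→1 ⇒ 2;  out=∅∪out(2)={2,3}
  fail(16) 'babca': from fail(15)=2 chase 'a': 2→9→0 ⇒ 5;  out={5}∪out(5)={5}

Run:
i=0 'c': node 0→9  → match P2@[0:0]
i=1 'b': node 9→10
i=2 'c': node 10→2 (via fail)  → match P2@[2:2],P3@[1:2]
i=3 'a': node 2→5 (via fail)
i=4 'b': node 5→17  → match P6@[3:4]
i=5 'b': node 17→1 (via fail)
i=6 'a': node 1→13
i=7 'b': node 13→14  → match P6@[6:7]
i=8 'c': node 14→15  → match P2@[8:8],P3@[7:8]
i=9 'a': node 15→16  → match P5@[5:9]
i=10 'b': node 16→17 (via fail)  → match P6@[9:10]
i=11 'b': node 17→1 (via fail)
i=12 'a': node 1→13
i=13 'a': node 13→5 (via fail)
i=14 'a': node 5→5 (via fail)
i=15 'b': node 5→17  → match P6@[14:15]
i=16 'a': node 17→13 (via fail)
i=17 'c': node 13→6 (via fail)  → match P2@[17:17]
i=18 'c': node 6→7  → match P2@[18:18]
i=19 'c': node 7→8  → match P1@[16:19],P2@[19:19]
i=20 'c': node 8→9 (via fail)  → match P2@[20:20]
i=21 'c': node 9→9 (via fail)  → match P2@[21:21]
i=22 'c': node 9→9 (via fail)  → match P2@[22:22]
i=23 'a': node 9→5 (via fail)
i=24 'c': node 5→6  → match P2@[24:24]
i=25 'b': node 6→10 (via fail)
i=26 'b': node 10→1 (via fail)
i=27 'a': node 1→13
i=28 'b': node 13→14  → match P6@[27:28]
i=29 'c': node 14→15  → match P2@[29:29],P3@[28:29]
i=30 'a': node 15→16  → match P5@[26:30]
i=31 'b': node 16→17 (via fail)  → match P6@[30:31]
i=32 'a': node 17→13 (via fail)
i=33 'b': node 13→14  → match P6@[32:33]
i=34 'c': node 14→15  → match P2@[34:34],P3@[33:34]
i=35 'a': node 15→16  → match P5@[31:35]
i=36 'a': node 16→5 (via fail)
i=37 'b': node 5→17  → match P6@[36:37]
i=38 'c': node 17→2 (via fail)  → match P2@[38:38],P3@[37:38]
i=39 'b': node 2→3
i=40 'b': node 3→4  → match P0@[37:40]
i=41 'b': node 4→1 (via fail)
i=42 'c': node 1→2  → match P2@[42:42],P3@[41:42]

Result: [[0,2],[2,2],[2,3],[4,6],[7,6],[8,2],[8,3],[9,5],[10,6],[15,6],[17,2],[18,2],[19,1],[19,2],[20,2],[21,2],[22,2],[24,2],[28,6],[29,2],[29,3],[30,5],[31,6],[33,6],[34,2],[34,3],[35,5],[37,6],[38,2],[38,3],[40,0],[42,2],[42,3]]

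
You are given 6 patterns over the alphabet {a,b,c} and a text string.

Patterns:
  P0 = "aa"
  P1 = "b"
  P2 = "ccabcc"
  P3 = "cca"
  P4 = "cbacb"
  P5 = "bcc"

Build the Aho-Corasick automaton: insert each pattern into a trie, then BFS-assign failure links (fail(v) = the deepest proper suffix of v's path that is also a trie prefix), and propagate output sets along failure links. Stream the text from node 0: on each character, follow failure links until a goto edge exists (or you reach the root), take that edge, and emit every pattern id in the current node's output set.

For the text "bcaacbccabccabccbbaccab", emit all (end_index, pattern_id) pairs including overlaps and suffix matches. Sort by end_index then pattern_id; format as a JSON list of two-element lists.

Build:
Trie (insert patterns):
  0='ε' goto a→1 b→3 c→4
  1='a' goto a→2
  2='aa' goto ·  [P0 ends]
  3='b' goto c→14  [P1 ends]
  4='c' goto b→10 c→5
  5='cc' goto a→6
  6='cca' goto b→7  [P3 ends]
  7='ccab' goto c→8
  8='ccabc' goto c→9
  9='ccabcc' goto ·  [P2 ends]
  10='cb' goto a→11
  11='cba' goto c→12
  12='cbac' goto b→13
  13='cbacb' goto ·  [P4 ends]
  14='bc' goto c→15
  15='bcc' goto ·  [P5 ends]

Failure links (BFS by depth):
  fail(1) 'a': from fail(0)=0 chase 'a': 0 ⇒ 0;  out=∅∪out(0)=∅
  fail(3) 'b': from fail(0)=0 chase 'b': 0 ⇒ 0;  out={1}∪out(0)={1}
  fail(4) 'c': from fail(0)=0 chase 'c': 0 ⇒ 0;  out=∅∪out(0)=∅
  fail(2) 'aa': from fail(1)=0 chase 'a': 0 ⇒ 1;  out={0}∪out(1)={0}
  fail(5) 'cc': from fail(4)=0 chase 'c': 0 ⇒ 4;  out=∅∪out(4)=∅
  fail(10) 'cb': from fail(4)=0 chase 'b': 0 ⇒ 3;  out=∅∪out(3)={1}
  fail(14) 'bc': from fail(3)=0 chase 'c': 0 ⇒ 4;  out=∅∪out(4)=∅
  fail(6) 'cca': from fail(5)=4 chase 'a': 4→0 ⇒ 1;  out={3}∪out(1)={3}
  fail(11) 'cba': from fail(10)=3 chase 'a': 3→0 ⇒ 1;  out=∅∪out(1)=∅
  fail(15) 'bcc': from fail(14)=4 chase 'c': 4 ⇒ 5;  out={5}∪out(5)={5}
  fail(7) 'ccab': from fail(6)=1 chase 'b': 1→0 ⇒ 3;  out=∅∪out(3)={1}
  fail(12) 'cbac': from fail(11)=1 chase 'c': 1→0 ⇒ 4;  out=∅∪out(4)=∅
  fail(8) 'ccabc': from fail(7)=3 chase 'c': 3 ⇒ 14;  out=∅∪out(14)=∅
  fail(13) 'cbacb': from fail(12)=4 chase 'b': 4 ⇒ 10;  out={4}∪out(10)={1,4}
  fail(9) 'ccabcc': from fail(8)=14 chase 'c': 14 ⇒ 15;  out={2}∪out(15)={2,5}

Text stream:
pos 0 'b': at 3  ** P1@[0:0]
pos 1 'c': at 14
pos 2 'a': at 1 (via fail)
pos 3 'a': at 2  ** P0@[2:3]
pos 4 'c': at 4 (via fail)
pos 5 'b': at 10  ** P1@[5:5]
pos 6 'c': at 14 (via fail)
pos 7 'c': at 15  ** P5@[5:7]
pos 8 'a': at 6 (via fail)  ** P3@[6:8]
pos 9 'b': at 7  ** P1@[9:9]
pos 10 'c': at 8
pos 11 'c': at 9  ** P2@[6:11],P5@[9:11]
pos 12 'a': at 6 (via fail)  ** P3@[10:12]
pos 13 'b': at 7  ** P1@[13:13]
pos 14 'c': at 8
pos 15 'c': at 9  ** P2@[10:15],P5@[13:15]
pos 16 'b': at 10 (via fail)  ** P1@[16:16]
pos 17 'b': at 3 (via fail)  ** P1@[17:17]
pos 18 'a': at 1 (via fail)
pos 19 'c': at 4 (via fail)
pos 20 'c': at 5
pos 21 'a': at 6  ** P3@[19:21]
pos 22 'b': at 7  ** P1@[22:22]

All matches (sorted): [[0,1],[3,0],[5,1],[7,5],[8,3],[9,1],[11,2],[11,5],[12,3],[13,1],[15,2],[15,5],[16,1],[17,1],[21,3],[22,1]]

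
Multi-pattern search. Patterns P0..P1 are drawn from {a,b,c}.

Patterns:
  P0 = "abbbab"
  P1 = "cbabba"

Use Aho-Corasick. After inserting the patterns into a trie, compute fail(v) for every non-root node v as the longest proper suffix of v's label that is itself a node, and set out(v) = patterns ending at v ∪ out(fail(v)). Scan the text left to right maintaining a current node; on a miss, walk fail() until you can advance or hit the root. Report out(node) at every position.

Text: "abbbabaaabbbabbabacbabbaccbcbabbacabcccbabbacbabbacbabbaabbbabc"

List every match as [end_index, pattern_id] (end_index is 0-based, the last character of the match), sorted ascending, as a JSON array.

Build:
Trie (insert patterns):
  n0 'ε': a→1 c→7
  n1 'a': b→2
  n2 'ab': b→3
  n3 'abb': b→4
  n4 'abbb': a→5
  n5 'abbba': b→6
  n6 'abbbab': ·  ←P0
  n7 'c': b→8
  n8 'cb': a→9
  n9 'cba': b→10
  n10 'cbab': b→11
  n11 'cbabb': a→12
  n12 'cbabba': ·  ←P1

BFS fail/out derivation:
  n1('a'): parent n0 fail=0; on 'a' 0 → fail=0;  out ∅∪∅=∅
  n7('c'): parent n0 fail=0; on 'c' 0 → fail=0;  out ∅∪∅=∅
  n2('ab'): parent n1 fail=0; on 'b' 0 → fail=0;  out ∅∪∅=∅
  n8('cb'): parent n7 fail=0; on 'b' 0 → fail=0;  out ∅∪∅=∅
  n3('abb'): parent n2 fail=0; on 'b' 0 → fail=0;  out ∅∪∅=∅
  n9('cba'): parent n8 fail=0; on 'a' 0 → fail=1;  out ∅∪∅=∅
  n4('abbb'): parent n3 fail=0; on 'b' 0 → fail=0;  out ∅∪∅=∅
  n10('cbab'): parent n9 fail=1; on 'b' 1 → fail=2;  out ∅∪∅=∅
  n5('abbba'): parent n4 fail=0; on 'a' 0 → fail=1;  out ∅∪∅=∅
  n11('cbabb'): parent n10 fail=2; on 'b' 2 → fail=3;  out ∅∪∅=∅
  n6('abbbab'): parent n5 fail=1; on 'b' 1 → fail=2;  out {0}∪∅={0}
  n12('cbabba'): parent n11 fail=3; on 'a' 3→0 → fail=1;  out {1}∪∅={1}

Text stream:
[0] read 'a'  n0⇒n1
[1] read 'b'  n1⇒n2
[2] read 'b'  n2⇒n3
[3] read 'b'  n3⇒n4
[4] read 'a'  n4⇒n5
[5] read 'b'  n5⇒n6  ** P0@[0:5]
[6] read 'a'  n6⇒n1 (via fail)
[7] read 'a'  n1⇒n1 (via fail)
[8] read 'a'  n1⇒n1 (via fail)
[9] read 'b'  n1⇒n2
[10] read 'b'  n2⇒n3
[11] read 'b'  n3⇒n4
[12] read 'a'  n4⇒n5
[13] read 'b'  n5⇒n6  ** P0@[8:13]
[14] read 'b'  n6⇒n3 (via fail)
[15] read 'a'  n3⇒n1 (via fail)
[16] read 'b'  n1⇒n2
[17] read 'a'  n2⇒n1 (via fail)
[18] read 'c'  n1⇒n7 (via fail)
[19] read 'b'  n7⇒n8
[20] read 'a'  n8⇒n9
[21] read 'b'  n9⇒n10
[22] read 'b'  n10⇒n11
[23] read 'a'  n11⇒n12  ** P1@[18:23]
[24] read 'c'  n12⇒n7 (via fail)
[25] read 'c'  n7⇒n7 (via fail)
[26] read 'b'  n7⇒n8
[27] read 'c'  n8⇒n7 (via fail)
[28] read 'b'  n7⇒n8
[29] read 'a'  n8⇒n9
[30] read 'b'  n9⇒n10
[31] read 'b'  n10⇒n11
[32] read 'a'  n11⇒n12  ** P1@[27:32]
[33] read 'c'  n12⇒n7 (via fail)
[34] read 'a'  n7⇒n1 (via fail)
[35] read 'b'  n1⇒n2
[36] read 'c'  n2⇒n7 (via fail)
[37] read 'c'  n7⇒n7 (via fail)
[38] read 'c'  n7⇒n7 (via fail)
[39] read 'b'  n7⇒n8
[40] read 'a'  n8⇒n9
[41] read 'b'  n9⇒n10
[42] read 'b'  n10⇒n11
[43] read 'a'  n11⇒n12  ** P1@[38:43]
[44] read 'c'  n12⇒n7 (via fail)
[45] read 'b'  n7⇒n8
[46] read 'a'  n8⇒n9
[47] read 'b'  n9⇒n10
[48] read 'b'  n10⇒n11
[49] read 'a'  n11⇒n12  ** P1@[44:49]
[50] read 'c'  n12⇒n7 (via fail)
[51] read 'b'  n7⇒n8
[52] read 'a'  n8⇒n9
[53] read 'b'  n9⇒n10
[54] read 'b'  n10⇒n11
[55] read 'a'  n11⇒n12  ** P1@[50:55]
[56] read 'a'  n12⇒n1 (via fail)
[57] read 'b'  n1⇒n2
[58] read 'b'  n2⇒n3
[59] read 'b'  n3⇒n4
[60] read 'a'  n4⇒n5
[61] read 'b'  n5⇒n6  ** P0@[56:61]
[62] read 'c'  n6⇒n7 (via fail)

Result: [[5,0],[13,0],[23,1],[32,1],[43,1],[49,1],[55,1],[61,0]]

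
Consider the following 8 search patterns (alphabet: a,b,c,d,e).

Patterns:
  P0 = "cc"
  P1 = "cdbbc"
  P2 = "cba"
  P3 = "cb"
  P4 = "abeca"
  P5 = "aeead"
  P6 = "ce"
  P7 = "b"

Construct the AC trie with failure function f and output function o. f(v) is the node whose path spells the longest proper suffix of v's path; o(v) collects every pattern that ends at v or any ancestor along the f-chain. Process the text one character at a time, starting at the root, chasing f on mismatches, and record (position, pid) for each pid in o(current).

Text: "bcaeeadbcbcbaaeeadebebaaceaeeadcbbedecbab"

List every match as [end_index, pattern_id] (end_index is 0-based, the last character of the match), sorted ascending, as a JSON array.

Build:
Trie nodes:
  n0 'ε': a→9 b→19 c→1
  n1 'c': b→7 c→2 d→3 e→18
  n2 'cc': ·  [P0 ends]
  n3 'cd': b→4
  n4 'cdb': b→5
  n5 'cdbb': c→6
  n6 'cdbbc': ·  [P1 ends]
  n7 'cb': a→8  [P3 ends]
  n8 'cba': ·  [P2 ends]
  n9 'a': b→10 e→14
  n10 'ab': e→11
  n11 'abe': c→12
  n12 'abec': a→13
  n13 'abeca': ·  [P4 ends]
  n14 'ae': e→15
  n15 'aee': a→16
  n16 'aeea': d→17
  n17 'aeead': ·  [P5 ends]
  n18 'ce': ·  [P6 ends]
  n19 'b': ·  [P7 ends]

Failure links (BFS by depth):
  n1('c'): parent n0 fail=0; on 'c' 0 → fail=0;  out ∅∪∅=∅
  n9('a'): parent n0 fail=0; on 'a' 0 → fail=0;  out ∅∪∅=∅
  n19('b'): parent n0 fail=0; on 'b' 0 → fail=0;  out {7}∪∅={7}
  n2('cc'): parent n1 fail=0; on 'c' 0 → fail=1;  out {0}∪∅={0}
  n3('cd'): parent n1 fail=0; on 'd' 0 → fail=0;  out ∅∪∅=∅
  n7('cb'): parent n1 fail=0; on 'b' 0 → fail=19;  out {3}∪{7}={3,7}
  n10('ab'): parent n9 fail=0; on 'b' 0 → fail=19;  out ∅∪{7}={7}
  n14('ae'): parent n9 fail=0; on 'e' 0 → fail=0;  out ∅∪∅=∅
  n18('ce'): parent n1 fail=0; on 'e' 0 → fail=0;  out {6}∪∅={6}
  n4('cdb'): parent n3 fail=0; on 'b' 0 → fail=19;  out ∅∪{7}={7}
  n8('cba'): parent n7 fail=19; on 'a' 19→0 → fail=9;  out {2}∪∅={2}
  n11('abe'): parent n10 fail=19; on 'e' 19→0 → fail=0;  out ∅∪∅=∅
  n15('aee'): parent n14 fail=0; on 'e' 0 → fail=0;  out ∅∪∅=∅
  n5('cdbb'): parent n4 fail=19; on 'b' 19→0 → fail=19;  out ∅∪{7}={7}
  n12('abec'): parent n11 fail=0; on 'c' 0 → fail=1;  out ∅∪∅=∅
  n16('aeea'): parent n15 fail=0; on 'a' 0 → fail=9;  out ∅∪∅=∅
  n6('cdbbc'): parent n5 fail=19; on 'c' 19→0 → fail=1;  out {1}∪∅={1}
  n13('abeca'): parent n12 fail=1; on 'a' 1→0 → fail=9;  out {4}∪∅={4}
  n17('aeead'): parent n16 fail=9; on 'd' 9→0 → fail=0;  out {5}∪∅={5}

Scan:
[0] read 'b'  n0⇒n19  ** P7@[0:0]
[1] read 'c'  n19⇒n1 ·f
[2] read 'a'  n1⇒n9 ·f
[3] read 'e'  n9⇒n14
[4] read 'e'  n14⇒n15
[5] read 'a'  n15⇒n16
[6] read 'd'  n16⇒n17  ** P5@[2:6]
[7] read 'b'  n17⇒n19 ·f  ** P7@[7:7]
[8] read 'c'  n19⇒n1 ·f
[9] read 'b'  n1⇒n7  ** P3@[8:9],P7@[9:9]
[10] read 'c'  n7⇒n1 ·f
[11] read 'b'  n1⇒n7  ** P3@[10:11],P7@[11:11]
[12] read 'a'  n7⇒n8  ** P2@[10:12]
[13] read 'a'  n8⇒n9 ·f
[14] read 'e'  n9⇒n14
[15] read 'e'  n14⇒n15
[16] read 'a'  n15⇒n16
[17] read 'd'  n16⇒n17  ** P5@[13:17]
[18] read 'e'  n17⇒n0 ·f
[19] read 'b'  n0⇒n19  ** P7@[19:19]
[20] read 'e'  n19⇒n0 ·f
[21] read 'b'  n0⇒n19  ** P7@[21:21]
[22] read 'a'  n19⇒n9 ·f
[23] read 'a'  n9⇒n9 ·f
[24] read 'c'  n9⇒n1 ·f
[25] read 'e'  n1⇒n18  ** P6@[24:25]
[26] read 'a'  n18⇒n9 ·f
[27] read 'e'  n9⇒n14
[28] read 'e'  n14⇒n15
[29] read 'a'  n15⇒n16
[30] read 'd'  n16⇒n17  ** P5@[26:30]
[31] read 'c'  n17⇒n1 ·f
[32] read 'b'  n1⇒n7  ** P3@[31:32],P7@[32:32]
[33] read 'b'  n7⇒n19 ·f  ** P7@[33:33]
[34] read 'e'  n19⇒n0 ·f
[35] read 'd'  n0⇒n0
[36] read 'e'  n0⇒n0
[37] read 'c'  n0⇒n1
[38] read 'b'  n1⇒n7  ** P3@[37:38],P7@[38:38]
[39] read 'a'  n7⇒n8  ** P2@[37:39]
[40] read 'b'  n8⇒n10 ·f  ** P7@[40:40]

All matches (sorted): [[0,7],[6,5],[7,7],[9,3],[9,7],[11,3],[11,7],[12,2],[17,5],[19,7],[21,7],[25,6],[30,5],[32,3],[32,7],[33,7],[38,3],[38,7],[39,2],[40,7]]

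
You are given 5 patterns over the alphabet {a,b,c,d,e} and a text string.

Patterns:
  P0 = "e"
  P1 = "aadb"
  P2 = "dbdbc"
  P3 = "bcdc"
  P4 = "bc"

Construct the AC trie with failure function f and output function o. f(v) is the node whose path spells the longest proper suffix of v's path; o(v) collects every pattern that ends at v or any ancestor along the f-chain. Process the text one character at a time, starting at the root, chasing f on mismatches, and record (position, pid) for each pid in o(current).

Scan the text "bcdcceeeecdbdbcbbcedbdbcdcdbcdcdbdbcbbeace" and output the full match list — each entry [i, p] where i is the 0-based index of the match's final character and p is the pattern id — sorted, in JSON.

Construct AC machine:
Trie (insert patterns):
  0='ε' goto a→2 b→11 d→6 e→1
  1='e' goto ·  [P0 ends]
  2='a' goto a→3
  3='aa' goto d→4
  4='aad' goto b→5
  5='aadb' goto ·  [P1 ends]
  6='d' goto b→7
  7='db' goto d→8
  8='dbd' goto b→9
  9='dbdb' goto c→10
  10='dbdbc' goto ·  [P2 ends]
  11='b' goto c→12
  12='bc' goto d→13  [P4 ends]
  13='bcd' goto c→14
  14='bcdc' goto ·  [P3 ends]

BFS fail/out derivation:
  n1('e'): parent n0 fail=0; on 'e' 0 → fail=0;  out {0}∪∅={0}
  n2('a'): parent n0 fail=0; on 'a' 0 → fail=0;  out ∅∪∅=∅
  n6('d'): parent n0 fail=0; on 'd' 0 → fail=0;  out ∅∪∅=∅
  n11('b'): parent n0 fail=0; on 'b' 0 → fail=0;  out ∅∪∅=∅
  n3('aa'): parent n2 fail=0; on 'a' 0 → fail=2;  out ∅∪∅=∅
  n7('db'): parent n6 fail=0; on 'b' 0 → fail=11;  out ∅∪∅=∅
  n12('bc'): parent n11 fail=0; on 'c' 0 → fail=0;  out {4}∪∅={4}
  n4('aad'): parent n3 fail=2; on 'd' 2→0 → fail=6;  out ∅∪∅=∅
  n8('dbd'): parent n7 fail=11; on 'd' 11→0 → fail=6;  out ∅∪∅=∅
  n13('bcd'): parent n12 fail=0; on 'd' 0 → fail=6;  out ∅∪∅=∅
  n5('aadb'): parent n4 fail=6; on 'b' 6 → fail=7;  out {1}∪∅={1}
  n9('dbdb'): parent n8 fail=6; on 'b' 6 → fail=7;  out ∅∪∅=∅
  n14('bcdc'): parent n13 fail=6; on 'c' 6→0 → fail=0;  out {3}∪∅={3}
  n10('dbdbc'): parent n9 fail=7; on 'c' 7→11 → fail=12;  out {2}∪{4}={2,4}

Run:
pos 0 'b': at 11
pos 1 'c': at 12  ** P4@[0:1]
pos 2 'd': at 13
pos 3 'c': at 14  ** P3@[0:3]
pos 4 'c': at 0 ·f
pos 5 'e': at 1  ** P0@[5:5]
pos 6 'e': at 1 ·f  ** P0@[6:6]
pos 7 'e': at 1 ·f  ** P0@[7:7]
pos 8 'e': at 1 ·f  ** P0@[8:8]
pos 9 'c': at 0 ·f
pos 10 'd': at 6
pos 11 'b': at 7
pos 12 'd': at 8
pos 13 'b': at 9
pos 14 'c': at 10  ** P2@[10:14],P4@[13:14]
pos 15 'b': at 11 ·f
pos 16 'b': at 11 ·f
pos 17 'c': at 12  ** P4@[16:17]
pos 18 'e': at 1 ·f  ** P0@[18:18]
pos 19 'd': at 6 ·f
pos 20 'b': at 7
pos 21 'd': at 8
pos 22 'b': at 9
pos 23 'c': at 10  ** P2@[19:23],P4@[22:23]
pos 24 'd': at 13 ·f
pos 25 'c': at 14  ** P3@[22:25]
pos 26 'd': at 6 ·f
pos 27 'b': at 7
pos 28 'c': at 12 ·f  ** P4@[27:28]
pos 29 'd': at 13
pos 30 'c': at 14  ** P3@[27:30]
pos 31 'd': at 6 ·f
pos 32 'b': at 7
pos 33 'd': at 8
pos 34 'b': at 9
pos 35 'c': at 10  ** P2@[31:35],P4@[34:35]
pos 36 'b': at 11 ·f
pos 37 'b': at 11 ·f
pos 38 'e': at 1 ·f  ** P0@[38:38]
pos 39 'a': at 2 ·f
pos 40 'c': at 0 ·f
pos 41 'e': at 1  ** P0@[41:41]

Matches: [[1,4],[3,3],[5,0],[6,0],[7,0],[8,0],[14,2],[14,4],[17,4],[18,0],[23,2],[23,4],[25,3],[28,4],[30,3],[35,2],[35,4],[38,0],[41,0]]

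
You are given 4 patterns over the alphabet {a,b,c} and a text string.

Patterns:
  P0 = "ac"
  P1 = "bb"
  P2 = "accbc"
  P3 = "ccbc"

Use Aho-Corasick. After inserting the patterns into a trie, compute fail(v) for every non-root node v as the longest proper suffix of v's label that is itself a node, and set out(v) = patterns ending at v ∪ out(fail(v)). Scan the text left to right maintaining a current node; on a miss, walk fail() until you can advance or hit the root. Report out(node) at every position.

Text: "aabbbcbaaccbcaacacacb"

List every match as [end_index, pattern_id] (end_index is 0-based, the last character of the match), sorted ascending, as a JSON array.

Build automaton:
Trie (insert patterns):
  0='ε' goto a→1 b→3 c→8
  1='a' goto c→2
  2='ac' goto c→5  ←P0
  3='b' goto b→4
  4='bb' goto ·  ←P1
  5='acc' goto b→6
  6='accb' goto c→7
  7='accbc' goto ·  ←P2
  8='c' goto c→9
  9='cc' goto b→10
  10='ccb' goto c→11
  11='ccbc' goto ·  ←P3

BFS fail/out derivation:
  fail(1) 'a': from fail(0)=0 chase 'a': 0 ⇒ 0;  out=∅∪out(0)=∅
  fail(3) 'b': from fail(0)=0 chase 'b': 0 ⇒ 0;  out=∅∪out(0)=∅
  fail(8) 'c': from fail(0)=0 chase 'c': 0 ⇒ 0;  out=∅∪out(0)=∅
  fail(2) 'ac': from fail(1)=0 chase 'c': 0 ⇒ 8;  out={0}∪out(8)={0}
  fail(4) 'bb': from fail(3)=0 chase 'b': 0 ⇒ 3;  out={1}∪out(3)={1}
  fail(9) 'cc': from fail(8)=0 chase 'c': 0 ⇒ 8;  out=∅∪out(8)=∅
  fail(5) 'acc': from fail(2)=8 chase 'c': 8 ⇒ 9;  out=∅∪out(9)=∅
  fail(10) 'ccb': from fail(9)=8 chase 'b': 8→0 ⇒ 3;  out=∅∪out(3)=∅
  fail(6) 'accb': from fail(5)=9 chase 'b': 9 ⇒ 10;  out=∅∪out(10)=∅
  fail(11) 'ccbc': from fail(10)=3 chase 'c': 3→0 ⇒ 8;  out={3}∪out(8)={3}
  fail(7) 'accbc': from fail(6)=10 chase 'c': 10 ⇒ 11;  out={2}∪out(11)={2,3}

Text stream:
pos 0 'a': at 1
pos 1 'a': at 1 (via fail)
pos 2 'b': at 3 (via fail)
pos 3 'b': at 4  emit P1@[2:3]
pos 4 'b': at 4 (via fail)  emit P1@[3:4]
pos 5 'c': at 8 (via fail)
pos 6 'b': at 3 (via fail)
pos 7 'a': at 1 (via fail)
pos 8 'a': at 1 (via fail)
pos 9 'c': at 2  emit P0@[8:9]
pos 10 'c': at 5
pos 11 'b': at 6
pos 12 'c': at 7  emit P2@[8:12],P3@[9:12]
pos 13 'a': at 1 (via fail)
pos 14 'a': at 1 (via fail)
pos 15 'c': at 2  emit P0@[14:15]
pos 16 'a': at 1 (via fail)
pos 17 'c': at 2  emit P0@[16:17]
pos 18 'a': at 1 (via fail)
pos 19 'c': at 2  emit P0@[18:19]
pos 20 'b': at 3 (via fail)

All matches (sorted): [[3,1],[4,1],[9,0],[12,2],[12,3],[15,0],[17,0],[19,0]]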